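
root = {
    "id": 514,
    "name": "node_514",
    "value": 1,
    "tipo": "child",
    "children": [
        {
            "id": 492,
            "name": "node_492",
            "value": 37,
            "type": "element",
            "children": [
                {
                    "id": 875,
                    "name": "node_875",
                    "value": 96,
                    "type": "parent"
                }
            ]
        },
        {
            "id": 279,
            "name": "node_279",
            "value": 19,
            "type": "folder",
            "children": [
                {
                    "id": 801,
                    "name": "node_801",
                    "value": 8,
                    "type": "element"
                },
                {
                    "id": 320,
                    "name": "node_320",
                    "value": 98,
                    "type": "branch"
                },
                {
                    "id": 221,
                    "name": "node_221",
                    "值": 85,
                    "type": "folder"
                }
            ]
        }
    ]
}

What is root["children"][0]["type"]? "element"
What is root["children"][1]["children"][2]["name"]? "node_221"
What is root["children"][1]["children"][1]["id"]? 320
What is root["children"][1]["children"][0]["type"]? "element"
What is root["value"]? 1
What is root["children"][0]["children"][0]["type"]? "parent"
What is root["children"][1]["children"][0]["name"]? "node_801"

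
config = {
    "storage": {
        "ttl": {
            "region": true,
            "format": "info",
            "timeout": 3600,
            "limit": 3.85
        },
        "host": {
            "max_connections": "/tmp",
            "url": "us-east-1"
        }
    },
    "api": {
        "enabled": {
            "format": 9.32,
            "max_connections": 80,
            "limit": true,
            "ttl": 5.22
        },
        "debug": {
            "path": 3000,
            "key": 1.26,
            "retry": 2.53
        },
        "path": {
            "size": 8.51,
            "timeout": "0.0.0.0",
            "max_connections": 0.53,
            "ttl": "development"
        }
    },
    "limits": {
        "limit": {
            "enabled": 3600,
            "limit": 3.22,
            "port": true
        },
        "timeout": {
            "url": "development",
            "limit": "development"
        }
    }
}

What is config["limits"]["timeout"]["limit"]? "development"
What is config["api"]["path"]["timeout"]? "0.0.0.0"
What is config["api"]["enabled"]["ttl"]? 5.22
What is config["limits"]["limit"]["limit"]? 3.22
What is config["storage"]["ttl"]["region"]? True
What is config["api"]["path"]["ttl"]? "development"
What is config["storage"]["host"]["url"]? "us-east-1"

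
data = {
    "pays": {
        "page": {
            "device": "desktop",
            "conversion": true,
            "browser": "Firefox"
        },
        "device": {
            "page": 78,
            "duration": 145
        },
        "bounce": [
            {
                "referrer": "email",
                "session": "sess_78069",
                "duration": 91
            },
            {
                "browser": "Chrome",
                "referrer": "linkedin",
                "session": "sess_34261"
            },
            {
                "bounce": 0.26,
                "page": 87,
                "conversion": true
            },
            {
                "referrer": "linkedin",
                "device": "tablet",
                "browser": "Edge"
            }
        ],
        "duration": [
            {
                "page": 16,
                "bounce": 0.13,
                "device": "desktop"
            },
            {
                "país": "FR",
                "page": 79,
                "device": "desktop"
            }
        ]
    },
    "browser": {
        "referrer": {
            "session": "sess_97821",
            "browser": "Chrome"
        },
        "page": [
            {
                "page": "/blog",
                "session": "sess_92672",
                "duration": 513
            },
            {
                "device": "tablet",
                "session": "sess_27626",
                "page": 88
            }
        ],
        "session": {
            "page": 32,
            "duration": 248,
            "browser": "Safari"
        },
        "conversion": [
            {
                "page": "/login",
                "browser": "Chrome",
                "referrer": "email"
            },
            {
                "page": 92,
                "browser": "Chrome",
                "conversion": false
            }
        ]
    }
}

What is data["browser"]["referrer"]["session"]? "sess_97821"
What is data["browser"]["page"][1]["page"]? 88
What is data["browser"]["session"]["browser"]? "Safari"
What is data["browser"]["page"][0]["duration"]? 513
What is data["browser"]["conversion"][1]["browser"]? "Chrome"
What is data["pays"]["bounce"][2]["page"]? 87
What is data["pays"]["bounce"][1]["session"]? "sess_34261"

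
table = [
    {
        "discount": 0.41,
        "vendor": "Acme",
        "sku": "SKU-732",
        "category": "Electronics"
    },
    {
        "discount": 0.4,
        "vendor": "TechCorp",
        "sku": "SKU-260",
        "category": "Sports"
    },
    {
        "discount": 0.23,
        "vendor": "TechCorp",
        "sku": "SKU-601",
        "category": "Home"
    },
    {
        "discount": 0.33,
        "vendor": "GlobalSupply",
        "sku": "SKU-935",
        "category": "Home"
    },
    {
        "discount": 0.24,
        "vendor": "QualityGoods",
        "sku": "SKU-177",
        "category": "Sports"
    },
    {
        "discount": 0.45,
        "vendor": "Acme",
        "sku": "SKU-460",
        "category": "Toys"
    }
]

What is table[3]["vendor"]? "GlobalSupply"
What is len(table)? 6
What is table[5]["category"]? "Toys"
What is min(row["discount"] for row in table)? 0.23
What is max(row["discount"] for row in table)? 0.45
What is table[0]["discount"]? 0.41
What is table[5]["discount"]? 0.45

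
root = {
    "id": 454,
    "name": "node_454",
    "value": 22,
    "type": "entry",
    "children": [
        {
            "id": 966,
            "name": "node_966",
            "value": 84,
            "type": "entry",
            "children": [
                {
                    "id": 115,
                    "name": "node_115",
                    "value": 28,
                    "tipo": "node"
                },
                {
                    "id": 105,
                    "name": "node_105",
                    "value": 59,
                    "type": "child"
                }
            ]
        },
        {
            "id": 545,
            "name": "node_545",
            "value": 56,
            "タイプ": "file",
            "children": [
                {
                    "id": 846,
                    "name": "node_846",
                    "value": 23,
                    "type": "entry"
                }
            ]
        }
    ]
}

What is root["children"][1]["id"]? 545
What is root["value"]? 22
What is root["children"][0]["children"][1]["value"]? 59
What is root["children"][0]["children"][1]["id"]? 105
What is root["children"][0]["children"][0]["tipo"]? "node"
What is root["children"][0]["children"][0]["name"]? "node_115"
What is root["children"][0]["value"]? 84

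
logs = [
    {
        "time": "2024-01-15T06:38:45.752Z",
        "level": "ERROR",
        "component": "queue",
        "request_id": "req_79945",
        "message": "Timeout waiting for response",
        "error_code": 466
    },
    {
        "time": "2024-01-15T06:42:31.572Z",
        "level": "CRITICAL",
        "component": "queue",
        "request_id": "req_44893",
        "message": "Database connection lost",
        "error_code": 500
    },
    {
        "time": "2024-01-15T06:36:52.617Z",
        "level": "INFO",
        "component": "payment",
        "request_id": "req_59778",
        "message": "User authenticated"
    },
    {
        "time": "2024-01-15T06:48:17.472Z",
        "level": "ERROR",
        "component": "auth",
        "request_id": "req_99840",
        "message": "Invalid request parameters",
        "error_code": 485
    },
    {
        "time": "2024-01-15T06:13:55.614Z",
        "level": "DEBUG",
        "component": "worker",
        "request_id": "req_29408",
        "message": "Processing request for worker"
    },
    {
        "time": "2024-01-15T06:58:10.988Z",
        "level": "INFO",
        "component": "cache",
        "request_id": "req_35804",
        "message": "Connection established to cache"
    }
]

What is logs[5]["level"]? "INFO"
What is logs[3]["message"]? "Invalid request parameters"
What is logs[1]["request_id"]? "req_44893"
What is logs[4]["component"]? "worker"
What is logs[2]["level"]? "INFO"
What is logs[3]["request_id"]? "req_99840"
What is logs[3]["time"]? "2024-01-15T06:48:17.472Z"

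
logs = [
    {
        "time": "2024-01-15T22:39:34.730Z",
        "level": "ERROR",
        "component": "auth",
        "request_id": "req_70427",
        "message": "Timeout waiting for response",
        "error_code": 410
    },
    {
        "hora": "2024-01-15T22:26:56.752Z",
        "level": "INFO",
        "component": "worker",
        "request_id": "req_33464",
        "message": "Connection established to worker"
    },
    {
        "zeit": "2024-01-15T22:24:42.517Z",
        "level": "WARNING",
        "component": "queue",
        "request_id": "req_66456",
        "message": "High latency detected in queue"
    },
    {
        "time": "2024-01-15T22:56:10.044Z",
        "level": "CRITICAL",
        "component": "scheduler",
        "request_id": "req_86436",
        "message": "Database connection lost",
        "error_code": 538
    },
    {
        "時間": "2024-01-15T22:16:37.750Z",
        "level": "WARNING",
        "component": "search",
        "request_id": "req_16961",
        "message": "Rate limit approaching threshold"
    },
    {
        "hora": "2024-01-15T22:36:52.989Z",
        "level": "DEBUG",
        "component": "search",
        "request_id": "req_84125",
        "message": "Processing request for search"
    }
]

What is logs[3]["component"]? "scheduler"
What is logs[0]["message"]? "Timeout waiting for response"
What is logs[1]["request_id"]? "req_33464"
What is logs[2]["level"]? "WARNING"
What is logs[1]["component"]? "worker"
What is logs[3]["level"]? "CRITICAL"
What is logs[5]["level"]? "DEBUG"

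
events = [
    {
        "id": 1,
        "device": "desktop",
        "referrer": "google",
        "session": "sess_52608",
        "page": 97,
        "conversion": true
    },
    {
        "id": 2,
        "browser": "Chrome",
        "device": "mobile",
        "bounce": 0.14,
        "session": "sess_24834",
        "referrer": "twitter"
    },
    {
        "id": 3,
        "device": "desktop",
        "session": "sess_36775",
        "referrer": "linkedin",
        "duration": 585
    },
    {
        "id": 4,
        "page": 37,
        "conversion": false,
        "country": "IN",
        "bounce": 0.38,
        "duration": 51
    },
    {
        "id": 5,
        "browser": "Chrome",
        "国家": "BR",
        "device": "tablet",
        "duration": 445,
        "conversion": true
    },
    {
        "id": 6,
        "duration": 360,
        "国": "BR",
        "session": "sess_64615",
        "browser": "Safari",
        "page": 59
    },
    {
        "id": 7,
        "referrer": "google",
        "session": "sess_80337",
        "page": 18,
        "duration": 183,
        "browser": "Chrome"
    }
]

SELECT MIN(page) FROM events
18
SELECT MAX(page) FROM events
97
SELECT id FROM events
[1, 2, 3, 4, 5, 6, 7]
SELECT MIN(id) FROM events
1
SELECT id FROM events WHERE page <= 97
[1, 4, 6, 7]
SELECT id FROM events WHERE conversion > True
[]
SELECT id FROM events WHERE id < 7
[1, 2, 3, 4, 5, 6]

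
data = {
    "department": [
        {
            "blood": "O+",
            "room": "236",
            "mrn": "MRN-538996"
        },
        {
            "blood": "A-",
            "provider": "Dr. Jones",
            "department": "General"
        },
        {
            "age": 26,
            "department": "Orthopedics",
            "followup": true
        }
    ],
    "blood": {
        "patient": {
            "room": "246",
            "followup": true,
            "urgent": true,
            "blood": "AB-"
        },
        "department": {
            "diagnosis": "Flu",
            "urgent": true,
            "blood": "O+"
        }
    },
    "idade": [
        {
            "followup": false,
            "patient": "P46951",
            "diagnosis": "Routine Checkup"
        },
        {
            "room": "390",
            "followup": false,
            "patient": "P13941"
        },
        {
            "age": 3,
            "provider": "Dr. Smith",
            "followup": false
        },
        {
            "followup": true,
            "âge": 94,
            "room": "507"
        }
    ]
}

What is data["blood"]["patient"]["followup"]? True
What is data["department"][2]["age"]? 26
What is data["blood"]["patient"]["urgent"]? True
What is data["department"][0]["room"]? "236"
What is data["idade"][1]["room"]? "390"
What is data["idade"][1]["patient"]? "P13941"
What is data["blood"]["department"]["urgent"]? True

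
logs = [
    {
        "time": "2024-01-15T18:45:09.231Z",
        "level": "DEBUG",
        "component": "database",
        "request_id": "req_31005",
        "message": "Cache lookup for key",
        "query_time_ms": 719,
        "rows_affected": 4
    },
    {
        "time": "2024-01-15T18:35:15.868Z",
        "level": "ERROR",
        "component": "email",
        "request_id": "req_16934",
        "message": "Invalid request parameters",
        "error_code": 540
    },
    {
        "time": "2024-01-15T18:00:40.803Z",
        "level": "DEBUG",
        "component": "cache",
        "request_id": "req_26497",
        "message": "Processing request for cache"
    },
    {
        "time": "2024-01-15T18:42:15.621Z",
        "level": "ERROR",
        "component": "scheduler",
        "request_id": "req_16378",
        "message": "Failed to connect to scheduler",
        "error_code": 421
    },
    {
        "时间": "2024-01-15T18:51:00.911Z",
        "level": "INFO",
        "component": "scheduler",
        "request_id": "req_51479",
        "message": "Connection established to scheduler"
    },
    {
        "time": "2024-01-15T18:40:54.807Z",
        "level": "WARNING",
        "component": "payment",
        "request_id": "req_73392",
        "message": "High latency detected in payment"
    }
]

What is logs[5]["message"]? "High latency detected in payment"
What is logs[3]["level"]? "ERROR"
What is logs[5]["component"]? "payment"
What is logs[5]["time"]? "2024-01-15T18:40:54.807Z"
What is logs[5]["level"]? "WARNING"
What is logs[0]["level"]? "DEBUG"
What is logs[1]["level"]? "ERROR"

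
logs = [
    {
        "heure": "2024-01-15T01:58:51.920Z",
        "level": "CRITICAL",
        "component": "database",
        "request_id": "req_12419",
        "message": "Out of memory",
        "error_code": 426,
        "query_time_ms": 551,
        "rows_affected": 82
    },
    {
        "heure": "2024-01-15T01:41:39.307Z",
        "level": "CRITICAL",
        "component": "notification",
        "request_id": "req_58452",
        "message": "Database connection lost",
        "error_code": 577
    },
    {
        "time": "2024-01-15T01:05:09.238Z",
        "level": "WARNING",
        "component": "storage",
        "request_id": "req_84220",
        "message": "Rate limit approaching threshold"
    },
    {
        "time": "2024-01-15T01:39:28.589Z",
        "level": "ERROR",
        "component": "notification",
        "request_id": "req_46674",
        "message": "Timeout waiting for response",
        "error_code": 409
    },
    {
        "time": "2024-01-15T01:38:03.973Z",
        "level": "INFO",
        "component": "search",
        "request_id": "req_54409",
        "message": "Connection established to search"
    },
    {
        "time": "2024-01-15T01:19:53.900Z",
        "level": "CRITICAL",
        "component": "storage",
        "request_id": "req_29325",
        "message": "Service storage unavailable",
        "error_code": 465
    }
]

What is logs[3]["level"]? "ERROR"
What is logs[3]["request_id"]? "req_46674"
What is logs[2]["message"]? "Rate limit approaching threshold"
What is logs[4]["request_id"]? "req_54409"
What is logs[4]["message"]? "Connection established to search"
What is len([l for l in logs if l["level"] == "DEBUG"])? 0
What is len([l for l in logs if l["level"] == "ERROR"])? 1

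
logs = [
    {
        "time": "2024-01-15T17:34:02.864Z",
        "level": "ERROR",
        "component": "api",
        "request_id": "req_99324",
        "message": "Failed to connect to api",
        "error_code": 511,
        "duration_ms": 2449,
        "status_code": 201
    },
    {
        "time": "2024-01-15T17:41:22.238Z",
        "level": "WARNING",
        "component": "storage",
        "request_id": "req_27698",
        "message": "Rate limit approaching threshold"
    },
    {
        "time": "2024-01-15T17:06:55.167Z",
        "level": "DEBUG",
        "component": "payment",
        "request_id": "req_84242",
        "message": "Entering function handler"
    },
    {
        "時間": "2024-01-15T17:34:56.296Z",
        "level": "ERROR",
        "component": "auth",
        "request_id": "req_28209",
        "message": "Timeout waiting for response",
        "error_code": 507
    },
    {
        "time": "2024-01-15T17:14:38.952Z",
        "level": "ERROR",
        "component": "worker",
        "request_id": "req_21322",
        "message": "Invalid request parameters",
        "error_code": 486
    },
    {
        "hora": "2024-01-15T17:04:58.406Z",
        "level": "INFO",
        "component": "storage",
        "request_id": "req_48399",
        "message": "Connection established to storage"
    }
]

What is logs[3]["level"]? "ERROR"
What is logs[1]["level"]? "WARNING"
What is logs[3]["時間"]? "2024-01-15T17:34:56.296Z"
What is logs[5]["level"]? "INFO"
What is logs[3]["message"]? "Timeout waiting for response"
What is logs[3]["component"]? "auth"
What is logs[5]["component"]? "storage"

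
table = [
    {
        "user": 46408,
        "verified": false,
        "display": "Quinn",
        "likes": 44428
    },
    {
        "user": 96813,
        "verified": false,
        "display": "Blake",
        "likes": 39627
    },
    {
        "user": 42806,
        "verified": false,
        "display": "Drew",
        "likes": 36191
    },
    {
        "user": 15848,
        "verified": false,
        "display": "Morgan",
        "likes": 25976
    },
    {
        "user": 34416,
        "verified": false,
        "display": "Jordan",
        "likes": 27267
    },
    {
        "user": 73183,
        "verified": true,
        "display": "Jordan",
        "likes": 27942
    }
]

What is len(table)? 6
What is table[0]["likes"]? 44428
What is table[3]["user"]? 15848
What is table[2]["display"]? "Drew"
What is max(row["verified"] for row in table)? True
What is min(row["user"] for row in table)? 15848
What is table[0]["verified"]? False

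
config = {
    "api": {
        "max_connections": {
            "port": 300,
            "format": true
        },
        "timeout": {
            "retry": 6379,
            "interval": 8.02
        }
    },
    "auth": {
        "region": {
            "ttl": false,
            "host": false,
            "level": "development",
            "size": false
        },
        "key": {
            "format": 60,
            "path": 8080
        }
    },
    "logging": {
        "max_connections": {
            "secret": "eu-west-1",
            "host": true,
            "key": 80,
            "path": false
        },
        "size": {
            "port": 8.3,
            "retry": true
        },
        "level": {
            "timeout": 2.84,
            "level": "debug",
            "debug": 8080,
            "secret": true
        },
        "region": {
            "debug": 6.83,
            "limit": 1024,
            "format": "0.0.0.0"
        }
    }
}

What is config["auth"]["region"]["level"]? "development"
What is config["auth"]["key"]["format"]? 60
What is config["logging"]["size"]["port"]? 8.3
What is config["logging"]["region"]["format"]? "0.0.0.0"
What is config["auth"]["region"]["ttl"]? False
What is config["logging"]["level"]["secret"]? True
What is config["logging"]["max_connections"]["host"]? True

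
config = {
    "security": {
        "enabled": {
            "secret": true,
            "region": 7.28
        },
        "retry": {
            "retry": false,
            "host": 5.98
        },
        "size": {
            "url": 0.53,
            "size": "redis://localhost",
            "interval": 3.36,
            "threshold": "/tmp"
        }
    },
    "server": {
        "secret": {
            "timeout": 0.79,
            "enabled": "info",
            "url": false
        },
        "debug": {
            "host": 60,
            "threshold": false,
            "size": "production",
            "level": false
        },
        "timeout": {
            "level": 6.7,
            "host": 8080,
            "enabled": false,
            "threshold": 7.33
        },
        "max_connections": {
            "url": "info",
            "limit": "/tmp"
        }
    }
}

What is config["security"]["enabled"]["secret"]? True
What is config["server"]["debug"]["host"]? 60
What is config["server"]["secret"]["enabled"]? "info"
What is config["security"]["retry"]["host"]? 5.98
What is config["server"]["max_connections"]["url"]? "info"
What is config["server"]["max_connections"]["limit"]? "/tmp"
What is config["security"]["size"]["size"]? "redis://localhost"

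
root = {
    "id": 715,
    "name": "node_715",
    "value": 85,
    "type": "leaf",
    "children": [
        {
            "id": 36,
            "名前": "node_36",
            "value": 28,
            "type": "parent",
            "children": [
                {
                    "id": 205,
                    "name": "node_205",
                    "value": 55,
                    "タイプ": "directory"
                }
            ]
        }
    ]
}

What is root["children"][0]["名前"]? "node_36"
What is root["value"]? 85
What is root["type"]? "leaf"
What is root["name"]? "node_715"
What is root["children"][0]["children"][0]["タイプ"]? "directory"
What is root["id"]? 715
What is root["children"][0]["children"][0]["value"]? 55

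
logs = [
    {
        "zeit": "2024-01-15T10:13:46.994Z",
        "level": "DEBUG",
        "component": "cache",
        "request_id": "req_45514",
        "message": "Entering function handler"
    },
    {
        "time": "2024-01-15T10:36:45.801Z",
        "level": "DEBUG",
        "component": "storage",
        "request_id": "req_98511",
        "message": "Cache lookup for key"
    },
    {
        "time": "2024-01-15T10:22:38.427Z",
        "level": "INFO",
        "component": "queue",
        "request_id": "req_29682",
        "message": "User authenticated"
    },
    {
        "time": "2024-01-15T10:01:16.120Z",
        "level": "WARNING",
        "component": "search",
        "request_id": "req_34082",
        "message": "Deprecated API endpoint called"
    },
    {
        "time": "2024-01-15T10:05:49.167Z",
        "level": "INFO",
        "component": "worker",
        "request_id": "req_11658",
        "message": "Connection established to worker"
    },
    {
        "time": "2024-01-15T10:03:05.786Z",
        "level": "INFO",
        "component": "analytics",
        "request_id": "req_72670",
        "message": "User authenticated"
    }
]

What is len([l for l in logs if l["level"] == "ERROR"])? 0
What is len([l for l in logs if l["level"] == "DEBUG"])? 2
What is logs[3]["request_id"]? "req_34082"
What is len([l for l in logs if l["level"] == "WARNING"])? 1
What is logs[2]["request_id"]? "req_29682"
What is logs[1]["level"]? "DEBUG"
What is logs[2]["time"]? "2024-01-15T10:22:38.427Z"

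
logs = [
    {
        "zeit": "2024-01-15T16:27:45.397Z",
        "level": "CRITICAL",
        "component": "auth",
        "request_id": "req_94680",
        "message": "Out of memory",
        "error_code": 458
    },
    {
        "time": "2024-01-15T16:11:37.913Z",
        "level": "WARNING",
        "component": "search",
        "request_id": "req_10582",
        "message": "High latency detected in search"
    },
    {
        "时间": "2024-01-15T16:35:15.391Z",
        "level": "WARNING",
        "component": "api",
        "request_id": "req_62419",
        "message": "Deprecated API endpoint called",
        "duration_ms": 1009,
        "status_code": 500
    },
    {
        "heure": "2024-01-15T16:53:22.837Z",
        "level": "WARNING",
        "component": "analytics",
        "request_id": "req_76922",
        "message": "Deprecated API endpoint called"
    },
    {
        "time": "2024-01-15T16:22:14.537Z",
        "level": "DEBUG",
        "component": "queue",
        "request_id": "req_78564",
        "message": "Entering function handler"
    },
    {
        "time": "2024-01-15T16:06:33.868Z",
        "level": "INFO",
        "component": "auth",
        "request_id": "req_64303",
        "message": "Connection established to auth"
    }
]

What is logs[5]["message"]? "Connection established to auth"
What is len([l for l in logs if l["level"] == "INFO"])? 1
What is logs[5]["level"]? "INFO"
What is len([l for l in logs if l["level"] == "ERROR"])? 0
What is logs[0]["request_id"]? "req_94680"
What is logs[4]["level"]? "DEBUG"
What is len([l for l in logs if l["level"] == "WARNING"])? 3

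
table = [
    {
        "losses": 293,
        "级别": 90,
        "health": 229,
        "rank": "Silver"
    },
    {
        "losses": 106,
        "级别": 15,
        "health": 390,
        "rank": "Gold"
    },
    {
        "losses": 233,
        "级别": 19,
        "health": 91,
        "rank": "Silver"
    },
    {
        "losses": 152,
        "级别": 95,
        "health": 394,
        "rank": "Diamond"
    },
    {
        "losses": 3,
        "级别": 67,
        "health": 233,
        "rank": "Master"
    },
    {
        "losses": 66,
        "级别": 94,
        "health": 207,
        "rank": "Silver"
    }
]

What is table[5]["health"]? 207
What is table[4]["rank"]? "Master"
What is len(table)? 6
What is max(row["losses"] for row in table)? 293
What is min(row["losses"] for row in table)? 3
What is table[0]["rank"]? "Silver"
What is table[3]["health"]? 394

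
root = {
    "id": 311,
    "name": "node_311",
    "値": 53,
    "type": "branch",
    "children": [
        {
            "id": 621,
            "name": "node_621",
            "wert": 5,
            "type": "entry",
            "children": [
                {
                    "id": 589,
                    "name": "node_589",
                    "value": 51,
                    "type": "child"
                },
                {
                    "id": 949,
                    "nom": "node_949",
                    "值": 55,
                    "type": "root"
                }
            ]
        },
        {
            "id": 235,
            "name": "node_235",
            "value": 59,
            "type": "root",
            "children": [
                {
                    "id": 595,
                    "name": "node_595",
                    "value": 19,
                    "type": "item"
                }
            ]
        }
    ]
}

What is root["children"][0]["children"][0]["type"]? "child"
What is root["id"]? 311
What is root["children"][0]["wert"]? 5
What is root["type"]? "branch"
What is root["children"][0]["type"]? "entry"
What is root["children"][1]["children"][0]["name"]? "node_595"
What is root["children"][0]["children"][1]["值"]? 55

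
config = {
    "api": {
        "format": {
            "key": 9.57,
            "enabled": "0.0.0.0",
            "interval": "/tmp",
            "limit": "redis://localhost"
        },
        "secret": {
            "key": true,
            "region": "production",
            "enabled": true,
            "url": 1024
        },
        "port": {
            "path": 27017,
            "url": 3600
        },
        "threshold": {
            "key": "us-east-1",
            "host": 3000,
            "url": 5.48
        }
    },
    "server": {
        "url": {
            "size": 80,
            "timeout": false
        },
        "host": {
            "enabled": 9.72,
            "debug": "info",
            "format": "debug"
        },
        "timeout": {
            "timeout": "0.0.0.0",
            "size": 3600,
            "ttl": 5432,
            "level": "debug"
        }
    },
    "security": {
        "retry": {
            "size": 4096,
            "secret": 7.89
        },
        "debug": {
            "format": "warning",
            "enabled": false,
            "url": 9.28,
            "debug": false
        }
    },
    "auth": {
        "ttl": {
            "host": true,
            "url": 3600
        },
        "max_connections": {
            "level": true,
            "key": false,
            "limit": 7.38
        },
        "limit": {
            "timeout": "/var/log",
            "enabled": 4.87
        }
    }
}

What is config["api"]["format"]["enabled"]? "0.0.0.0"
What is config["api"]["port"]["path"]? 27017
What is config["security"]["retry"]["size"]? 4096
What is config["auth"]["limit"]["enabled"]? 4.87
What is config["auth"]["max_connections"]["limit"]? 7.38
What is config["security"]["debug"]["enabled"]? False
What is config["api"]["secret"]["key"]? True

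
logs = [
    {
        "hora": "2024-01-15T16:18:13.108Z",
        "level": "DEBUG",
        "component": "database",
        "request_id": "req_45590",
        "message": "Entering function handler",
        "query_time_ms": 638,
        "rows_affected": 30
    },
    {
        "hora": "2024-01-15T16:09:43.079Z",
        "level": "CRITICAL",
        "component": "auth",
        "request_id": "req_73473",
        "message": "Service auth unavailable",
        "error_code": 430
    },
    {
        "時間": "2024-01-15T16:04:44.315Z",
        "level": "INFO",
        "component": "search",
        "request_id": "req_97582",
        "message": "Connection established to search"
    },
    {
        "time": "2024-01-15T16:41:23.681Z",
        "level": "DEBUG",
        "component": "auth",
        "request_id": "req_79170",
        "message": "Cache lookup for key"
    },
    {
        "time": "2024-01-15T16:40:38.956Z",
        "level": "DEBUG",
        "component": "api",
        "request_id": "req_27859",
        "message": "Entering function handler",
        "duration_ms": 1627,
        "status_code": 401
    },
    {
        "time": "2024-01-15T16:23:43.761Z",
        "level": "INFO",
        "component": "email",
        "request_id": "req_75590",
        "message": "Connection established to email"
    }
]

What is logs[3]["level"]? "DEBUG"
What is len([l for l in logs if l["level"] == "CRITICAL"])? 1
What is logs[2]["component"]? "search"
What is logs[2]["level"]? "INFO"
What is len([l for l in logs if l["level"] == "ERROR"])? 0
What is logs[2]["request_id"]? "req_97582"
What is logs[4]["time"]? "2024-01-15T16:40:38.956Z"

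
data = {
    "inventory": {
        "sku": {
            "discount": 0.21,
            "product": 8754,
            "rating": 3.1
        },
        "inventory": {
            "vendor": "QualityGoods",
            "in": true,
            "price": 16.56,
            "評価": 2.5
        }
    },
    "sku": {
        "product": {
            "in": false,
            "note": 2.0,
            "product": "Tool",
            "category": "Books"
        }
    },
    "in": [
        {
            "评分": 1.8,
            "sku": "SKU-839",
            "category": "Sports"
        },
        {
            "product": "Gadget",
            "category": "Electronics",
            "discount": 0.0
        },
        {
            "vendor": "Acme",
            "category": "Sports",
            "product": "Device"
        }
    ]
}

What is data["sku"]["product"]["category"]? "Books"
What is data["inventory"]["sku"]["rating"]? 3.1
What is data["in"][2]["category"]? "Sports"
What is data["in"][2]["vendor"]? "Acme"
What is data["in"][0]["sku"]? "SKU-839"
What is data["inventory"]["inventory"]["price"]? 16.56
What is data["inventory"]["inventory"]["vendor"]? "QualityGoods"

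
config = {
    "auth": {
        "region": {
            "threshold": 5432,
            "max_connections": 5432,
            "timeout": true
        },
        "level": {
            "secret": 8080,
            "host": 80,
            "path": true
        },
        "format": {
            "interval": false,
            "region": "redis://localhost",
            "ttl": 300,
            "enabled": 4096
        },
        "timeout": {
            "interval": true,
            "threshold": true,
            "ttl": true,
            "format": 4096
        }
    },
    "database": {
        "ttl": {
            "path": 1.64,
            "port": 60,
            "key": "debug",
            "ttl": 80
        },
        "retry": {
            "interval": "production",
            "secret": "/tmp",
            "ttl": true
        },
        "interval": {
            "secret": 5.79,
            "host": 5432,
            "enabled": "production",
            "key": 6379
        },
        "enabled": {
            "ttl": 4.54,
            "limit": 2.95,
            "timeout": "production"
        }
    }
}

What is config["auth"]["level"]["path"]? True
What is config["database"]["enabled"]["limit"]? 2.95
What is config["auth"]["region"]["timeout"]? True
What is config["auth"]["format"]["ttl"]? 300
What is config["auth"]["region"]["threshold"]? 5432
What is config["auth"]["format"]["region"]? "redis://localhost"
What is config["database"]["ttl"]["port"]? 60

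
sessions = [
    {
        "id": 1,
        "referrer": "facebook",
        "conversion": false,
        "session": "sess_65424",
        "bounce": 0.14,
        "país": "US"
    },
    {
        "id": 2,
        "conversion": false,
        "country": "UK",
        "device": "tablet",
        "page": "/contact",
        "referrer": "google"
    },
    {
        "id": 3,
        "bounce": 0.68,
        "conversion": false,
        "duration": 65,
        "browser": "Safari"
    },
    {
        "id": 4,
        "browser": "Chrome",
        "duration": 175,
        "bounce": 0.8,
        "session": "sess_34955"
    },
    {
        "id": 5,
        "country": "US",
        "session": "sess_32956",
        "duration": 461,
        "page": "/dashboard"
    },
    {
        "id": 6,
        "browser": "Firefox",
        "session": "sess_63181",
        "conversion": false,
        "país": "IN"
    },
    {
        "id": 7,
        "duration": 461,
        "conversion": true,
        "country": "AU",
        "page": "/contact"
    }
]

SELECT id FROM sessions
[1, 2, 3, 4, 5, 6, 7]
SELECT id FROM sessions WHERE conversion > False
[7]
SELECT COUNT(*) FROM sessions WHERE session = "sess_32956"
1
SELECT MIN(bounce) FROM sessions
0.14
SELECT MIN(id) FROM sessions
1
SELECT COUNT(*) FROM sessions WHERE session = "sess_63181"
1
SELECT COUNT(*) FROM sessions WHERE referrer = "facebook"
1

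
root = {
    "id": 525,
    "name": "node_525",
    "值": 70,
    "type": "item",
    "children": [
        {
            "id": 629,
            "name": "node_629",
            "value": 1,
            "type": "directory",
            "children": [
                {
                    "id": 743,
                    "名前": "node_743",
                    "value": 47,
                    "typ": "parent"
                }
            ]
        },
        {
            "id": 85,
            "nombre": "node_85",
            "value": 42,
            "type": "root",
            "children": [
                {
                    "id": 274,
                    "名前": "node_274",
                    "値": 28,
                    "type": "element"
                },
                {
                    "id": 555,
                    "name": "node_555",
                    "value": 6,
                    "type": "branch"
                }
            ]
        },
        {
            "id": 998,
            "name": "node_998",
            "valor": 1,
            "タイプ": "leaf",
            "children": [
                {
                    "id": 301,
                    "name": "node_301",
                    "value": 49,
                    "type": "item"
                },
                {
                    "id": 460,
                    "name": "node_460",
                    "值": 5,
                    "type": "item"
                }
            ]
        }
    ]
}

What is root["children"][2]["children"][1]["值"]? 5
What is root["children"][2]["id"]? 998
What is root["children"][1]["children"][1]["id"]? 555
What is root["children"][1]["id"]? 85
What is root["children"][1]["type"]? "root"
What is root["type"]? "item"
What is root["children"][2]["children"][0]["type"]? "item"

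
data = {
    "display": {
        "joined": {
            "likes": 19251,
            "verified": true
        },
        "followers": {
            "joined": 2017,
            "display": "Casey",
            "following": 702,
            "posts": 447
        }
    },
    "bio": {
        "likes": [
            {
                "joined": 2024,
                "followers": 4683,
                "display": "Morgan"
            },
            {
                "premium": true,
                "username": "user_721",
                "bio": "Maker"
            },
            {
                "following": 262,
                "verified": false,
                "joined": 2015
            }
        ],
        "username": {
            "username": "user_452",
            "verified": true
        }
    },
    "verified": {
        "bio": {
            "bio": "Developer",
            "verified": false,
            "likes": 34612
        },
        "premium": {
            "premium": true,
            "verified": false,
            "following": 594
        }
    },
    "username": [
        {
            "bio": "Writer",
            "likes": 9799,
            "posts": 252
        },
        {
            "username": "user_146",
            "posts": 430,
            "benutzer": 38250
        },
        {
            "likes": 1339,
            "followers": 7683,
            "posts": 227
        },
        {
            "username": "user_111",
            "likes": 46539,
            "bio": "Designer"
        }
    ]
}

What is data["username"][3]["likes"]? 46539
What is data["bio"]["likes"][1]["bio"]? "Maker"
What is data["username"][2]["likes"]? 1339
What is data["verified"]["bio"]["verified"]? False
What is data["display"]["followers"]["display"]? "Casey"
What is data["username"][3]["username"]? "user_111"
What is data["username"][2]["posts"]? 227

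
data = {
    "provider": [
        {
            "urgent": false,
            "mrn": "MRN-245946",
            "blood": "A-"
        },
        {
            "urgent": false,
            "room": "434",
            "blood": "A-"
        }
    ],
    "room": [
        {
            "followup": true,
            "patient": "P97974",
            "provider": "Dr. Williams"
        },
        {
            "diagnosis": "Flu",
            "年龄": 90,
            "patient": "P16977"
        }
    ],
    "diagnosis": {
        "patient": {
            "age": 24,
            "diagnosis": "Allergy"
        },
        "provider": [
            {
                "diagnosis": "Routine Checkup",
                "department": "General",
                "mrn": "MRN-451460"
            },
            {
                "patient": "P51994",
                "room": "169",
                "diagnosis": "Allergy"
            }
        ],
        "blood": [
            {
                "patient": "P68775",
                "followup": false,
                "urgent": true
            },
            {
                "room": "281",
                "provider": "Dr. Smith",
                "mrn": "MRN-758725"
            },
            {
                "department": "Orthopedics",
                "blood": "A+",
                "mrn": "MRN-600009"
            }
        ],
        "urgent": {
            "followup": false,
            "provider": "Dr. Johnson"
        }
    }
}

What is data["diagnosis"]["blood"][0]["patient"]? "P68775"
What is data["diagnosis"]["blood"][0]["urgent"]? True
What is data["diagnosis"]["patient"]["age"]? 24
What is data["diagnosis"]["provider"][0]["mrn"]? "MRN-451460"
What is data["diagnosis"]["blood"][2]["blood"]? "A+"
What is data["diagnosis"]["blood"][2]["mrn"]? "MRN-600009"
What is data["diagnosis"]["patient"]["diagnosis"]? "Allergy"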